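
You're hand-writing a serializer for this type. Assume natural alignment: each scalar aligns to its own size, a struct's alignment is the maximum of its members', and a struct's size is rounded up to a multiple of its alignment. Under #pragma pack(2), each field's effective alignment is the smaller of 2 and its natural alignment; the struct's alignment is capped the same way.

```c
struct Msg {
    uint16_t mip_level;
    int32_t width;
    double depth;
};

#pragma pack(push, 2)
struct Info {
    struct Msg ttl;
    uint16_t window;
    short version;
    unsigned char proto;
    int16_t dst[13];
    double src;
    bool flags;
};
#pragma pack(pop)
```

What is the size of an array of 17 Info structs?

986

Msg: @0: mip_level [2B, align 2] → 2; +2 pad (align 4); @4: width [4B, align 4] → 8; @8: depth [8B, align 8] → 16; size 16, align 8
@0: ttl [16B, align 2] → 16
@16: window [2B, align 2] → 18
@18: version [2B, align 2] → 20
@20: proto [1B, align 1] → 21
+1 pad (align 2)
@22: dst [26B, align 2] → 48
@48: src [8B, align 2] → 56
@56: flags [1B, align 1] → 57
+1 tail pad (align 2)
size 58, align 2
array of 17: 17 × 58 = 986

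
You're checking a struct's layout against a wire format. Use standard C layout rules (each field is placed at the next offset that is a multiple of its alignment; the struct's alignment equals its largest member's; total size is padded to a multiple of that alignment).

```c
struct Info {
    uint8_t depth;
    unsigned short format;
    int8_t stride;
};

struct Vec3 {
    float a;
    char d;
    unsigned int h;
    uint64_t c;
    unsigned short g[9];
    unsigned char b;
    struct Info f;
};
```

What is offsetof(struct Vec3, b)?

Info: 0..1  depth  (1B, 1-aligned); 1..2  -- padding (1B); 2..4  format  (2B, 2-aligned); 4..5  stride  (1B, 1-aligned); 5..6  -- tail padding (1B); sizeof = 6, alignof = 2
0..4  a  (4B, 4-aligned)
4..5  d  (1B, 1-aligned)
5..8  -- padding (3B)
8..12  h  (4B, 4-aligned)
12..16  -- padding (4B)
16..24  c  (8B, 8-aligned)
24..42  g  (18B, 2-aligned)
42..43  b  (1B, 1-aligned)

42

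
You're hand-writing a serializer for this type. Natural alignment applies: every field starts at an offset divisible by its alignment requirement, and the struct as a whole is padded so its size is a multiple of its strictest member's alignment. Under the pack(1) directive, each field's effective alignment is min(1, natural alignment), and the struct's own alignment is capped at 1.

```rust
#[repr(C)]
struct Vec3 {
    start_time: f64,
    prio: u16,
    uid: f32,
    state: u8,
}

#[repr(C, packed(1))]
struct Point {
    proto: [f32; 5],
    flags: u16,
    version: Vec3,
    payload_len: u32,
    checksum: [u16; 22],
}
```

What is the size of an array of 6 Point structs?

564

Vec3: @0: start_time [8B, align 8] → 8; @8: prio [2B, align 2] → 10; +2 pad (align 4); @12: uid [4B, align 4] → 16; @16: state [1B, align 1] → 17; +7 tail pad (align 8); size 24, align 8
@0: proto [20B, align 1] → 20
@20: flags [2B, align 1] → 22
@22: version [24B, align 1] → 46
@46: payload_len [4B, align 1] → 50
@50: checksum [44B, align 1] → 94
size 94, align 1
array of 6: 6 × 94 = 564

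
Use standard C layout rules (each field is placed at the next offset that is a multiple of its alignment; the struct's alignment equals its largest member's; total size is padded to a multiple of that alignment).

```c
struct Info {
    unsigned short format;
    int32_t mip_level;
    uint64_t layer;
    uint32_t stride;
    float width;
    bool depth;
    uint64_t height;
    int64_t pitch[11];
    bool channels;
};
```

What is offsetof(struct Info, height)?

0..2  format  (2B, 2-aligned)
2..4  -- padding (2B)
4..8  mip_level  (4B, 4-aligned)
8..16  layer  (8B, 8-aligned)
16..20  stride  (4B, 4-aligned)
20..24  width  (4B, 4-aligned)
24..25  depth  (1B, 1-aligned)
25..32  -- padding (7B)
32..40  height  (8B, 8-aligned)

32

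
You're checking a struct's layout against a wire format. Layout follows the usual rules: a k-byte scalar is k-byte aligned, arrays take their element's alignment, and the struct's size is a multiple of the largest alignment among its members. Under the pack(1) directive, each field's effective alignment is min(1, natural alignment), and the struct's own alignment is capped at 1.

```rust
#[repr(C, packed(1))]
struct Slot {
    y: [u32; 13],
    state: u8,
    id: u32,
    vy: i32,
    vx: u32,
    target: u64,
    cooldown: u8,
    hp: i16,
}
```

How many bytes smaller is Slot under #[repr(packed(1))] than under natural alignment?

12

natural layout:
  y at 0 (size 52, align 4) → ends 52
  state at 52 (size 1, align 1) → ends 53
  pad 3 to align 4 for id
  id at 56 (size 4, align 4) → ends 60
  vy at 60 (size 4, align 4) → ends 64
  vx at 64 (size 4, align 4) → ends 68
  pad 4 to align 8 for target
  target at 72 (size 8, align 8) → ends 80
  cooldown at 80 (size 1, align 1) → ends 81
  pad 1 to align 2 for hp
  hp at 82 (size 2, align 2) → ends 84
  tail pad 4 to reach multiple of 8
  total 88 bytes, alignment 8
packed(1) layout:
  y at 0 (size 52, align 1) → ends 52
  state at 52 (size 1, align 1) → ends 53
  id at 53 (size 4, align 1) → ends 57
  vy at 57 (size 4, align 1) → ends 61
  vx at 61 (size 4, align 1) → ends 65
  target at 65 (size 8, align 1) → ends 73
  cooldown at 73 (size 1, align 1) → ends 74
  hp at 74 (size 2, align 1) → ends 76
  total 76 bytes, alignment 1
88 − 76 = 12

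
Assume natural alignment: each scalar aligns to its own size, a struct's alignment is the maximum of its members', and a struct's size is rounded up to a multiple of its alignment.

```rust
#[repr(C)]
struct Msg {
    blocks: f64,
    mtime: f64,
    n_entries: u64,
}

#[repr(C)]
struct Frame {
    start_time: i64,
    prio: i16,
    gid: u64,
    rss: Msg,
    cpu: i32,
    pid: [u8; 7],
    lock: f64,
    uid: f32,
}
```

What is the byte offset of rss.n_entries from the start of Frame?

40

Msg: blocks at 0 (size 8, align 8) → ends 8; mtime at 8 (size 8, align 8) → ends 16; n_entries at 16 (size 8, align 8) → ends 24; total 24 bytes, alignment 8
start_time at 0 (size 8, align 8) → ends 8
prio at 8 (size 2, align 2) → ends 10
pad 6 to align 8 for gid
gid at 16 (size 8, align 8) → ends 24
rss at 24 (size 24, align 8) → ends 48
within Msg: n_entries at 16
24 + 16 = 40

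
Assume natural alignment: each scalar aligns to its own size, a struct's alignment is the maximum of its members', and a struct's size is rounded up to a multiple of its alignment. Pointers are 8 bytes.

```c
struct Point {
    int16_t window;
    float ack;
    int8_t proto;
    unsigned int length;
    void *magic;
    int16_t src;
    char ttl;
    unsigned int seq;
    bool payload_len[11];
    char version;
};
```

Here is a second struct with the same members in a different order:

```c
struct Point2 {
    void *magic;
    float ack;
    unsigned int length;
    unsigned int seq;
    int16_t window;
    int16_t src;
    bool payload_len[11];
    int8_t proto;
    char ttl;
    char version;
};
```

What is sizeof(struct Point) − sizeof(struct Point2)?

@0: window [2B, align 2] → 2
+2 pad (align 4)
@4: ack [4B, align 4] → 8
@8: proto [1B, align 1] → 9
+3 pad (align 4)
@12: length [4B, align 4] → 16
@16: magic [8B, align 8] → 24
@24: src [2B, align 2] → 26
@26: ttl [1B, align 1] → 27
+1 pad (align 4)
@28: seq [4B, align 4] → 32
@32: payload_len [11B, align 1] → 43
@43: version [1B, align 1] → 44
+4 tail pad (align 8)
size 48, align 8
— Point2 —
@0: magic [8B, align 8] → 8
@8: ack [4B, align 4] → 12
@12: length [4B, align 4] → 16
@16: seq [4B, align 4] → 20
@20: window [2B, align 2] → 22
@22: src [2B, align 2] → 24
@24: payload_len [11B, align 1] → 35
@35: proto [1B, align 1] → 36
@36: ttl [1B, align 1] → 37
@37: version [1B, align 1] → 38
+2 tail pad (align 8)
size 40, align 8
48 − 40 = 8

8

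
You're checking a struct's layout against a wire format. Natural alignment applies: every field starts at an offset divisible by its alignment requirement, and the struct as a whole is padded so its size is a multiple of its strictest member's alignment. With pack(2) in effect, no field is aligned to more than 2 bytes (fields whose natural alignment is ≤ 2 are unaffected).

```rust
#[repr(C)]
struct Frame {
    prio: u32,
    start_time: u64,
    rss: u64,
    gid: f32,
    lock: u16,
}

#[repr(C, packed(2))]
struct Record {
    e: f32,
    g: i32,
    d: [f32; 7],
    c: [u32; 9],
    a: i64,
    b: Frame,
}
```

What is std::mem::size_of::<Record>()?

112

Frame: prio at 0 (size 4, align 4) → ends 4; pad 4 to align 8 for start_time; start_time at 8 (size 8, align 8) → ends 16; rss at 16 (size 8, align 8) → ends 24; gid at 24 (size 4, align 4) → ends 28; lock at 28 (size 2, align 2) → ends 30; tail pad 2 to reach multiple of 8; total 32 bytes, alignment 8
e at 0 (size 4, align 2) → ends 4
g at 4 (size 4, align 2) → ends 8
d at 8 (size 28, align 2) → ends 36
c at 36 (size 36, align 2) → ends 72
a at 72 (size 8, align 2) → ends 80
b at 80 (size 32, align 2) → ends 112
total 112 bytes, alignment 2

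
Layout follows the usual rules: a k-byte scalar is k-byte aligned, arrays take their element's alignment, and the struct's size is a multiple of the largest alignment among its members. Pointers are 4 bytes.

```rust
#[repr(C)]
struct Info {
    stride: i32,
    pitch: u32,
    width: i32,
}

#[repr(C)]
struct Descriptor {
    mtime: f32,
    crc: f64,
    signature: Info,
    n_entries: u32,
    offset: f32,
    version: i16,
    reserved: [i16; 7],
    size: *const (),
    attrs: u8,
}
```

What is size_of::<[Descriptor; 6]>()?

Info: 0..4  stride  (4B, 4-aligned); 4..8  pitch  (4B, 4-aligned); 8..12  width  (4B, 4-aligned); sizeof = 12, alignof = 4
0..4  mtime  (4B, 4-aligned)
4..8  -- padding (4B)
8..16  crc  (8B, 8-aligned)
16..28  signature  (12B, 4-aligned)
28..32  n_entries  (4B, 4-aligned)
32..36  offset  (4B, 4-aligned)
36..38  version  (2B, 2-aligned)
38..52  reserved  (14B, 2-aligned)
52..56  size  (4B, 4-aligned)
56..57  attrs  (1B, 1-aligned)
57..64  -- tail padding (7B)
sizeof = 64, alignof = 8
array of 6: 6 × 64 = 384

384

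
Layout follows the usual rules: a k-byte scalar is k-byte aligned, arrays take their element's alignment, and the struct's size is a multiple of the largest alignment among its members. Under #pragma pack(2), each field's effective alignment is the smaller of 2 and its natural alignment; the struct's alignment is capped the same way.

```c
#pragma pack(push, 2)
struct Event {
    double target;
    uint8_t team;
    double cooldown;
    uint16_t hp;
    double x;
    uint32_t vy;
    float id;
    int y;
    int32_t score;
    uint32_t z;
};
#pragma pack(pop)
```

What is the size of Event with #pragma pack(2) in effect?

48

target at 0 (size 8, align 2) → ends 8
team at 8 (size 1, align 1) → ends 9
pad 1 to align 2 for cooldown
cooldown at 10 (size 8, align 2) → ends 18
hp at 18 (size 2, align 2) → ends 20
x at 20 (size 8, align 2) → ends 28
vy at 28 (size 4, align 2) → ends 32
id at 32 (size 4, align 2) → ends 36
y at 36 (size 4, align 2) → ends 40
score at 40 (size 4, align 2) → ends 44
z at 44 (size 4, align 2) → ends 48
total 48 bytes, alignment 2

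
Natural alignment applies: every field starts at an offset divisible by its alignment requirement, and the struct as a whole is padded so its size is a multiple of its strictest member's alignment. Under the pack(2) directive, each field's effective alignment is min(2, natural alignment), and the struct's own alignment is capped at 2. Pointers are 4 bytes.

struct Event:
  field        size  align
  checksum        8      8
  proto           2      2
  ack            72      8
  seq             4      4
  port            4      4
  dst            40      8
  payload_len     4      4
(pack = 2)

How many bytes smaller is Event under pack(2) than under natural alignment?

natural layout:
  0..8  checksum  (8B, 8-aligned)
  8..10  proto  (2B, 2-aligned)
  10..16  -- padding (6B)
  16..88  ack  (72B, 8-aligned)
  88..92  seq  (4B, 4-aligned)
  92..96  port  (4B, 4-aligned)
  96..136  dst  (40B, 8-aligned)
  136..140  payload_len  (4B, 4-aligned)
  140..144  -- tail padding (4B)
  sizeof = 144, alignof = 8
packed(2) layout:
  0..8  checksum  (8B, 2-aligned)
  8..10  proto  (2B, 2-aligned)
  10..82  ack  (72B, 2-aligned)
  82..86  seq  (4B, 2-aligned)
  86..90  port  (4B, 2-aligned)
  90..130  dst  (40B, 2-aligned)
  130..134  payload_len  (4B, 2-aligned)
  sizeof = 134, alignof = 2
144 − 134 = 10

10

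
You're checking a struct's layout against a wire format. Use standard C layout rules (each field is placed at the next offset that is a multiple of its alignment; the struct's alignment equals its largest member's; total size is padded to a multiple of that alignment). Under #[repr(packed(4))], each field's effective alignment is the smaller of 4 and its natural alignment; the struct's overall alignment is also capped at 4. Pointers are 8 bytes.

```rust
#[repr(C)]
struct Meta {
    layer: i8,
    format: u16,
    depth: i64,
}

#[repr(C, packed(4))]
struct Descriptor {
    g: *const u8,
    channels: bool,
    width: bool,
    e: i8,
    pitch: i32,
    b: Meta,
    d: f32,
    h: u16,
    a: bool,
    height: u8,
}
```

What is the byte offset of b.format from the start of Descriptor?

18

Meta: @0: layer [1B, align 1] → 1; +1 pad (align 2); @2: format [2B, align 2] → 4; +4 pad (align 8); @8: depth [8B, align 8] → 16; size 16, align 8
@0: g [8B, align 4] → 8
@8: channels [1B, align 1] → 9
@9: width [1B, align 1] → 10
@10: e [1B, align 1] → 11
+1 pad (align 4)
@12: pitch [4B, align 4] → 16
@16: b [16B, align 4] → 32
within Meta: format at 2
16 + 2 = 18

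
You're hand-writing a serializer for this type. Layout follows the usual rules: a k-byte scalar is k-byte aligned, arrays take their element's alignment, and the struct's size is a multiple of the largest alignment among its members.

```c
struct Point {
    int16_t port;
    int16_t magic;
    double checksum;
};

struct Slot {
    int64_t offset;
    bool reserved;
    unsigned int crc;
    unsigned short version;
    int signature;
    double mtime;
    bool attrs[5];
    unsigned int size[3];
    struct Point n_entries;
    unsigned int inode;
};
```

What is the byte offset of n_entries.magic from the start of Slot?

Point: 0..2  port  (2B, 2-aligned); 2..4  magic  (2B, 2-aligned); 4..8  -- padding (4B); 8..16  checksum  (8B, 8-aligned); sizeof = 16, alignof = 8
0..8  offset  (8B, 8-aligned)
8..9  reserved  (1B, 1-aligned)
9..12  -- padding (3B)
12..16  crc  (4B, 4-aligned)
16..18  version  (2B, 2-aligned)
18..20  -- padding (2B)
20..24  signature  (4B, 4-aligned)
24..32  mtime  (8B, 8-aligned)
32..37  attrs  (5B, 1-aligned)
37..40  -- padding (3B)
40..52  size  (12B, 4-aligned)
52..56  -- padding (4B)
56..72  n_entries  (16B, 8-aligned)
within Point: magic at 2
56 + 2 = 58

58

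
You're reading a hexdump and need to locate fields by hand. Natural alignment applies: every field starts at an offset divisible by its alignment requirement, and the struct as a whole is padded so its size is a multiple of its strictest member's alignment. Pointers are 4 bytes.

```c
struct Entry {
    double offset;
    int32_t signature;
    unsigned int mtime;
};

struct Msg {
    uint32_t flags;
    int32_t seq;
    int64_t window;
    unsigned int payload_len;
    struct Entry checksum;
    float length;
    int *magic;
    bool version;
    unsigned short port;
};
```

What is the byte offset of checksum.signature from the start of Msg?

32

Entry: @0: offset [8B, align 8] → 8; @8: signature [4B, align 4] → 12; @12: mtime [4B, align 4] → 16; size 16, align 8
@0: flags [4B, align 4] → 4
@4: seq [4B, align 4] → 8
@8: window [8B, align 8] → 16
@16: payload_len [4B, align 4] → 20
+4 pad (align 8)
@24: checksum [16B, align 8] → 40
within Entry: signature at 8
24 + 8 = 32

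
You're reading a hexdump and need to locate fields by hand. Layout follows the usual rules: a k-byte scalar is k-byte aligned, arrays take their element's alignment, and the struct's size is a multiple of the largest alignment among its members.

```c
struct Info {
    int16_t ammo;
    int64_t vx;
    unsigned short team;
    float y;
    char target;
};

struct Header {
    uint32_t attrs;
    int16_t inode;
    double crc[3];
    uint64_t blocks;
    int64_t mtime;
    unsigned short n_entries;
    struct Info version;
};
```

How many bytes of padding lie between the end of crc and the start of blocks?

0

Info: 0..2  ammo  (2B, 2-aligned); 2..8  -- padding (6B); 8..16  vx  (8B, 8-aligned); 16..18  team  (2B, 2-aligned); 18..20  -- padding (2B); 20..24  y  (4B, 4-aligned); 24..25  target  (1B, 1-aligned); 25..32  -- tail padding (7B); sizeof = 32, alignof = 8
0..4  attrs  (4B, 4-aligned)
4..6  inode  (2B, 2-aligned)
6..8  -- padding (2B)
8..32  crc  (24B, 8-aligned)
32..40  blocks  (8B, 8-aligned)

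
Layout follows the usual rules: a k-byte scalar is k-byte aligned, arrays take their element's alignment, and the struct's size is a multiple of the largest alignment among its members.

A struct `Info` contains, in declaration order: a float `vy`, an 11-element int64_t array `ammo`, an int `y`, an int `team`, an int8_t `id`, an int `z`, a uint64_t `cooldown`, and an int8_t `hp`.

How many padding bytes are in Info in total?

vy at 0 (size 4, align 4) → ends 4
pad 4 to align 8 for ammo
ammo at 8 (size 88, align 8) → ends 96
y at 96 (size 4, align 4) → ends 100
team at 100 (size 4, align 4) → ends 104
id at 104 (size 1, align 1) → ends 105
pad 3 to align 4 for z
z at 108 (size 4, align 4) → ends 112
cooldown at 112 (size 8, align 8) → ends 120
hp at 120 (size 1, align 1) → ends 121
tail pad 7 to reach multiple of 8
total 128 bytes, alignment 8
data bytes 114, size 128 → padding 14

14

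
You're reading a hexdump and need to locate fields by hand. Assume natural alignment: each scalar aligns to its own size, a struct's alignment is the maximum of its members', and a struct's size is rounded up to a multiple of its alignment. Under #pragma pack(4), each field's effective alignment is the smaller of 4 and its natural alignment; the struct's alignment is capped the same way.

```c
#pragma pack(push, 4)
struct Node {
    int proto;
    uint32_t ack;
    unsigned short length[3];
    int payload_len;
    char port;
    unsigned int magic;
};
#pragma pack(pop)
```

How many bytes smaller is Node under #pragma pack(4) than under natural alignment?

0

natural layout:
  @0: proto [4B, align 4] → 4
  @4: ack [4B, align 4] → 8
  @8: length [6B, align 2] → 14
  +2 pad (align 4)
  @16: payload_len [4B, align 4] → 20
  @20: port [1B, align 1] → 21
  +3 pad (align 4)
  @24: magic [4B, align 4] → 28
  size 28, align 4
packed(4) layout:
  @0: proto [4B, align 4] → 4
  @4: ack [4B, align 4] → 8
  @8: length [6B, align 2] → 14
  +2 pad (align 4)
  @16: payload_len [4B, align 4] → 20
  @20: port [1B, align 1] → 21
  +3 pad (align 4)
  @24: magic [4B, align 4] → 28
  size 28, align 4
28 − 28 = 0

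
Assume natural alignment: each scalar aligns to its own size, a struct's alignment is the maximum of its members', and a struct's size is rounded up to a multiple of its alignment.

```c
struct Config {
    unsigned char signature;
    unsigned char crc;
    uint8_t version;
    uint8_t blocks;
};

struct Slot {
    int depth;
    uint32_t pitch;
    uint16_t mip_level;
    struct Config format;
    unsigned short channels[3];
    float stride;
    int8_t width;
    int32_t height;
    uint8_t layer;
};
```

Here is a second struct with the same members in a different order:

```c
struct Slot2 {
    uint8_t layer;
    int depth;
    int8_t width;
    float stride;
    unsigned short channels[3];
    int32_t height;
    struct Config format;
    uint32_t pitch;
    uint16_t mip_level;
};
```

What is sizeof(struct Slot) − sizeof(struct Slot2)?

Config: @0: signature [1B, align 1] → 1; @1: crc [1B, align 1] → 2; @2: version [1B, align 1] → 3; @3: blocks [1B, align 1] → 4; size 4, align 1
@0: depth [4B, align 4] → 4
@4: pitch [4B, align 4] → 8
@8: mip_level [2B, align 2] → 10
@10: format [4B, align 1] → 14
@14: channels [6B, align 2] → 20
@20: stride [4B, align 4] → 24
@24: width [1B, align 1] → 25
+3 pad (align 4)
@28: height [4B, align 4] → 32
@32: layer [1B, align 1] → 33
+3 tail pad (align 4)
size 36, align 4
— Slot2 —
@0: layer [1B, align 1] → 1
+3 pad (align 4)
@4: depth [4B, align 4] → 8
@8: width [1B, align 1] → 9
+3 pad (align 4)
@12: stride [4B, align 4] → 16
@16: channels [6B, align 2] → 22
+2 pad (align 4)
@24: height [4B, align 4] → 28
@28: format [4B, align 1] → 32
@32: pitch [4B, align 4] → 36
@36: mip_level [2B, align 2] → 38
+2 tail pad (align 4)
size 40, align 4
36 − 40 = -4

-4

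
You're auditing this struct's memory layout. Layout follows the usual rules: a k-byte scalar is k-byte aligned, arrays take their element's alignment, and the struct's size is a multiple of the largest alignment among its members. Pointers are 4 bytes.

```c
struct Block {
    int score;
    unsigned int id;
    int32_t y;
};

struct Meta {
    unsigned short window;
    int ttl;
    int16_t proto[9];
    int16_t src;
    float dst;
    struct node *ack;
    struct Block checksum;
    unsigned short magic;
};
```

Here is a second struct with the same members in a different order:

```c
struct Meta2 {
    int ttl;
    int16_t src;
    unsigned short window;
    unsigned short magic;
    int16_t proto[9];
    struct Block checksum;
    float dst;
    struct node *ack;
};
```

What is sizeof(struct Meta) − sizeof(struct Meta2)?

4

Block: 0..4  score  (4B, 4-aligned); 4..8  id  (4B, 4-aligned); 8..12  y  (4B, 4-aligned); sizeof = 12, alignof = 4
0..2  window  (2B, 2-aligned)
2..4  -- padding (2B)
4..8  ttl  (4B, 4-aligned)
8..26  proto  (18B, 2-aligned)
26..28  src  (2B, 2-aligned)
28..32  dst  (4B, 4-aligned)
32..36  ack  (4B, 4-aligned)
36..48  checksum  (12B, 4-aligned)
48..50  magic  (2B, 2-aligned)
50..52  -- tail padding (2B)
sizeof = 52, alignof = 4
— Meta2 —
0..4  ttl  (4B, 4-aligned)
4..6  src  (2B, 2-aligned)
6..8  window  (2B, 2-aligned)
8..10  magic  (2B, 2-aligned)
10..28  proto  (18B, 2-aligned)
28..40  checksum  (12B, 4-aligned)
40..44  dst  (4B, 4-aligned)
44..48  ack  (4B, 4-aligned)
sizeof = 48, alignof = 4
52 − 48 = 4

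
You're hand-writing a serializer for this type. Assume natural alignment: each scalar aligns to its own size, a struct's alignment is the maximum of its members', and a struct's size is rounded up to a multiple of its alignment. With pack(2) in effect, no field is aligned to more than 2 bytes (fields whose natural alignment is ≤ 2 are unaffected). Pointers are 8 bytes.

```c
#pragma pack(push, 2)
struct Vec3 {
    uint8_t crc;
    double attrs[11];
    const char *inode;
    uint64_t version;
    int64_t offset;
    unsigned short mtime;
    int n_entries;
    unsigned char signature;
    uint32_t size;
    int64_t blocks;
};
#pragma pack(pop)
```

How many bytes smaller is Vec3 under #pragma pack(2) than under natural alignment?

10

natural layout:
  0..1  crc  (1B, 1-aligned)
  1..8  -- padding (7B)
  8..96  attrs  (88B, 8-aligned)
  96..104  inode  (8B, 8-aligned)
  104..112  version  (8B, 8-aligned)
  112..120  offset  (8B, 8-aligned)
  120..122  mtime  (2B, 2-aligned)
  122..124  -- padding (2B)
  124..128  n_entries  (4B, 4-aligned)
  128..129  signature  (1B, 1-aligned)
  129..132  -- padding (3B)
  132..136  size  (4B, 4-aligned)
  136..144  blocks  (8B, 8-aligned)
  sizeof = 144, alignof = 8
packed(2) layout:
  0..1  crc  (1B, 1-aligned)
  1..2  -- padding (1B)
  2..90  attrs  (88B, 2-aligned)
  90..98  inode  (8B, 2-aligned)
  98..106  version  (8B, 2-aligned)
  106..114  offset  (8B, 2-aligned)
  114..116  mtime  (2B, 2-aligned)
  116..120  n_entries  (4B, 2-aligned)
  120..121  signature  (1B, 1-aligned)
  121..122  -- padding (1B)
  122..126  size  (4B, 2-aligned)
  126..134  blocks  (8B, 2-aligned)
  sizeof = 134, alignof = 2
144 − 134 = 10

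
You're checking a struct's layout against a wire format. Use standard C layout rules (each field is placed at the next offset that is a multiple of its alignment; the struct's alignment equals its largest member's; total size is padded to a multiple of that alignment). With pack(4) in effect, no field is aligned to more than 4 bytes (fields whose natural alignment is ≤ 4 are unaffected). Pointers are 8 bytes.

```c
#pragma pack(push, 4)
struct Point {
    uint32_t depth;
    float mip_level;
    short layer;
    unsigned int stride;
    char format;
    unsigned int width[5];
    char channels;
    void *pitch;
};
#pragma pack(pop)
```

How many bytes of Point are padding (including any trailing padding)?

0..4  depth  (4B, 4-aligned)
4..8  mip_level  (4B, 4-aligned)
8..10  layer  (2B, 2-aligned)
10..12  -- padding (2B)
12..16  stride  (4B, 4-aligned)
16..17  format  (1B, 1-aligned)
17..20  -- padding (3B)
20..40  width  (20B, 4-aligned)
40..41  channels  (1B, 1-aligned)
41..44  -- padding (3B)
44..52  pitch  (8B, 4-aligned)
sizeof = 52, alignof = 4
data bytes 44, size 52 → padding 8

8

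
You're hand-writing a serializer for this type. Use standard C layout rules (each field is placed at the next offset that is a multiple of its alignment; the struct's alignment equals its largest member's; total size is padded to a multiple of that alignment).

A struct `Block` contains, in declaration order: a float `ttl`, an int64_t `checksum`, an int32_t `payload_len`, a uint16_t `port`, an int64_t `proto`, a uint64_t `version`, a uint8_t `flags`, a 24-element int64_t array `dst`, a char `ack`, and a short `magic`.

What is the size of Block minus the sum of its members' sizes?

18

@0: ttl [4B, align 4] → 4
+4 pad (align 8)
@8: checksum [8B, align 8] → 16
@16: payload_len [4B, align 4] → 20
@20: port [2B, align 2] → 22
+2 pad (align 8)
@24: proto [8B, align 8] → 32
@32: version [8B, align 8] → 40
@40: flags [1B, align 1] → 41
+7 pad (align 8)
@48: dst [192B, align 8] → 240
@240: ack [1B, align 1] → 241
+1 pad (align 2)
@242: magic [2B, align 2] → 244
+4 tail pad (align 8)
size 248, align 8
data bytes 230, size 248 → padding 18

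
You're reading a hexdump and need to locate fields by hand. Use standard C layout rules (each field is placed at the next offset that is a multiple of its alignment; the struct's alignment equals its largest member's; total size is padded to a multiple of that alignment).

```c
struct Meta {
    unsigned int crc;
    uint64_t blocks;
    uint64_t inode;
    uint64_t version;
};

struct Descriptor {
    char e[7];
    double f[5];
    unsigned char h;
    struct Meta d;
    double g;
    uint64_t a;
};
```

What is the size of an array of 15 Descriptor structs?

1560

Meta: crc at 0 (size 4, align 4) → ends 4; pad 4 to align 8 for blocks; blocks at 8 (size 8, align 8) → ends 16; inode at 16 (size 8, align 8) → ends 24; version at 24 (size 8, align 8) → ends 32; total 32 bytes, alignment 8
e at 0 (size 7, align 1) → ends 7
pad 1 to align 8 for f
f at 8 (size 40, align 8) → ends 48
h at 48 (size 1, align 1) → ends 49
pad 7 to align 8 for d
d at 56 (size 32, align 8) → ends 88
g at 88 (size 8, align 8) → ends 96
a at 96 (size 8, align 8) → ends 104
total 104 bytes, alignment 8
array of 15: 15 × 104 = 1560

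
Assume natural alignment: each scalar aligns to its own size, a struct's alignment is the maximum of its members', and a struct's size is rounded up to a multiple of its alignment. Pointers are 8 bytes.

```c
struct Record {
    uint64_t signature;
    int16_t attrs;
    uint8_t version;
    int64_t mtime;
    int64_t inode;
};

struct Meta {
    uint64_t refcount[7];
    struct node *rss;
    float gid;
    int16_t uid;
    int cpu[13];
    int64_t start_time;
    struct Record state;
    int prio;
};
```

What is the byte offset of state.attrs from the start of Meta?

Record: @0: signature [8B, align 8] → 8; @8: attrs [2B, align 2] → 10; @10: version [1B, align 1] → 11; +5 pad (align 8); @16: mtime [8B, align 8] → 24; @24: inode [8B, align 8] → 32; size 32, align 8
@0: refcount [56B, align 8] → 56
@56: rss [8B, align 8] → 64
@64: gid [4B, align 4] → 68
@68: uid [2B, align 2] → 70
+2 pad (align 4)
@72: cpu [52B, align 4] → 124
+4 pad (align 8)
@128: start_time [8B, align 8] → 136
@136: state [32B, align 8] → 168
within Record: attrs at 8
136 + 8 = 144

144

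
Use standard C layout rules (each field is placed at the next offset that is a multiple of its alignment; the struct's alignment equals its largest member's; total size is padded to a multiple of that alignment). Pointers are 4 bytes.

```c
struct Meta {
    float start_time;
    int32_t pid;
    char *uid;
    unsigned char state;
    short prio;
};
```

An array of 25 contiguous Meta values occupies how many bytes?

400

@0: start_time [4B, align 4] → 4
@4: pid [4B, align 4] → 8
@8: uid [4B, align 4] → 12
@12: state [1B, align 1] → 13
+1 pad (align 2)
@14: prio [2B, align 2] → 16
size 16, align 4
array of 25: 25 × 16 = 400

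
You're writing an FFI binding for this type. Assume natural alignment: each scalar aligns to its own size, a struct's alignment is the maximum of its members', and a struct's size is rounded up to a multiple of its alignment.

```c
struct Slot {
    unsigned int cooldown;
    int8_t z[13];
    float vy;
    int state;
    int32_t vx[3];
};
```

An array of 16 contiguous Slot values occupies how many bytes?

@0: cooldown [4B, align 4] → 4
@4: z [13B, align 1] → 17
+3 pad (align 4)
@20: vy [4B, align 4] → 24
@24: state [4B, align 4] → 28
@28: vx [12B, align 4] → 40
size 40, align 4
array of 16: 16 × 40 = 640

640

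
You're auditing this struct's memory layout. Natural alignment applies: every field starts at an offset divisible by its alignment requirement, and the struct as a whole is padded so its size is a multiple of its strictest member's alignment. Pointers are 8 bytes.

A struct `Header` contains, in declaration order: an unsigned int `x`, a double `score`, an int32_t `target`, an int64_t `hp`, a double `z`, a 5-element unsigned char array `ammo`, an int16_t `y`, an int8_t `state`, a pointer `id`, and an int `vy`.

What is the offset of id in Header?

56

x at 0 (size 4, align 4) → ends 4
pad 4 to align 8 for score
score at 8 (size 8, align 8) → ends 16
target at 16 (size 4, align 4) → ends 20
pad 4 to align 8 for hp
hp at 24 (size 8, align 8) → ends 32
z at 32 (size 8, align 8) → ends 40
ammo at 40 (size 5, align 1) → ends 45
pad 1 to align 2 for y
y at 46 (size 2, align 2) → ends 48
state at 48 (size 1, align 1) → ends 49
pad 7 to align 8 for id
id at 56 (size 8, align 8) → ends 64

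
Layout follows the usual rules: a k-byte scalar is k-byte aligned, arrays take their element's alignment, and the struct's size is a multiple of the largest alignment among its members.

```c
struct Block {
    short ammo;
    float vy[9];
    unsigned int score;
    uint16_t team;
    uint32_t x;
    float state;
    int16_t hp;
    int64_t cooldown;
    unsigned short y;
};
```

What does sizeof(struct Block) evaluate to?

80 bytes

ammo at 0 (size 2, align 2) → ends 2
pad 2 to align 4 for vy
vy at 4 (size 36, align 4) → ends 40
score at 40 (size 4, align 4) → ends 44
team at 44 (size 2, align 2) → ends 46
pad 2 to align 4 for x
x at 48 (size 4, align 4) → ends 52
state at 52 (size 4, align 4) → ends 56
hp at 56 (size 2, align 2) → ends 58
pad 6 to align 8 for cooldown
cooldown at 64 (size 8, align 8) → ends 72
y at 72 (size 2, align 2) → ends 74
tail pad 6 to reach multiple of 8
total 80 bytes, alignment 8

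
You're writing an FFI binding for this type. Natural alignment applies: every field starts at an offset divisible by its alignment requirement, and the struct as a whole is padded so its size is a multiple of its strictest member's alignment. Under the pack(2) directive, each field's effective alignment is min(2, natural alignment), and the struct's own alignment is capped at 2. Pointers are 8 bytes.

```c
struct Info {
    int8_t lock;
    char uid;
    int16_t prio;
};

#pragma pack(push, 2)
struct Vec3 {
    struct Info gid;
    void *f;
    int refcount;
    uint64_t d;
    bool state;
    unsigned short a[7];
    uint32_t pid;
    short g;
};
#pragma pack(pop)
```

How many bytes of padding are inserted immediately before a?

Info: lock at 0 (size 1, align 1) → ends 1; uid at 1 (size 1, align 1) → ends 2; prio at 2 (size 2, align 2) → ends 4; total 4 bytes, alignment 2
gid at 0 (size 4, align 2) → ends 4
f at 4 (size 8, align 2) → ends 12
refcount at 12 (size 4, align 2) → ends 16
d at 16 (size 8, align 2) → ends 24
state at 24 (size 1, align 1) → ends 25
pad 1 to align 2 for a
a at 26 (size 14, align 2) → ends 40

1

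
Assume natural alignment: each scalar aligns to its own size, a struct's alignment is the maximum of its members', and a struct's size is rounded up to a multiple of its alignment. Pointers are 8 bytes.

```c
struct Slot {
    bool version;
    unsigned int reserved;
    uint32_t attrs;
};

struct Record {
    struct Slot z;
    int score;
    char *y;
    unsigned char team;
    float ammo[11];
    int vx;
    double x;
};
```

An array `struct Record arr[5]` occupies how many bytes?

440

Slot: version at 0 (size 1, align 1) → ends 1; pad 3 to align 4 for reserved; reserved at 4 (size 4, align 4) → ends 8; attrs at 8 (size 4, align 4) → ends 12; total 12 bytes, alignment 4
z at 0 (size 12, align 4) → ends 12
score at 12 (size 4, align 4) → ends 16
y at 16 (size 8, align 8) → ends 24
team at 24 (size 1, align 1) → ends 25
pad 3 to align 4 for ammo
ammo at 28 (size 44, align 4) → ends 72
vx at 72 (size 4, align 4) → ends 76
pad 4 to align 8 for x
x at 80 (size 8, align 8) → ends 88
total 88 bytes, alignment 8
array of 5: 5 × 88 = 440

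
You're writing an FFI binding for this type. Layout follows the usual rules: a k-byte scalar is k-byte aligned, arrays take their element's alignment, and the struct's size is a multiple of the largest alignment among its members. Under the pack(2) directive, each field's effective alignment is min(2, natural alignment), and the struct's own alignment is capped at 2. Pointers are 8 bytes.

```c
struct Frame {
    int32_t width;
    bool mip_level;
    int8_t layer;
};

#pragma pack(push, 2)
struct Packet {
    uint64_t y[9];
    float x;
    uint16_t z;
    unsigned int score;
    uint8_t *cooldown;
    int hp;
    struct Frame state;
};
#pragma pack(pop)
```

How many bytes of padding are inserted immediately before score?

0

Frame: 0..4  width  (4B, 4-aligned); 4..5  mip_level  (1B, 1-aligned); 5..6  layer  (1B, 1-aligned); 6..8  -- tail padding (2B); sizeof = 8, alignof = 4
0..72  y  (72B, 2-aligned)
72..76  x  (4B, 2-aligned)
76..78  z  (2B, 2-aligned)
78..82  score  (4B, 2-aligned)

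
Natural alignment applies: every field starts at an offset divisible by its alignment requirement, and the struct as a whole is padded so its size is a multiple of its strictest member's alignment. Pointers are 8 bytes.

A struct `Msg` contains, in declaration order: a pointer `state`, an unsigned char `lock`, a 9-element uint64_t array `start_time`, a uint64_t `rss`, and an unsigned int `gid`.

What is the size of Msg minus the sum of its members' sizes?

11

@0: state [8B, align 8] → 8
@8: lock [1B, align 1] → 9
+7 pad (align 8)
@16: start_time [72B, align 8] → 88
@88: rss [8B, align 8] → 96
@96: gid [4B, align 4] → 100
+4 tail pad (align 8)
size 104, align 8
data bytes 93, size 104 → padding 11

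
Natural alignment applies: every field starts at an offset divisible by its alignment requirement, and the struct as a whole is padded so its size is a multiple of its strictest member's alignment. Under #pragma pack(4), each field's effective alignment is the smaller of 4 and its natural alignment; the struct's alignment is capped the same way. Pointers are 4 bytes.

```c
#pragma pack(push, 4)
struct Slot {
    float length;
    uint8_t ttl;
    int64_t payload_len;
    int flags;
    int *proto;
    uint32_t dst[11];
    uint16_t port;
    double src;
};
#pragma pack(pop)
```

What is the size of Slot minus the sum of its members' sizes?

5

length at 0 (size 4, align 4) → ends 4
ttl at 4 (size 1, align 1) → ends 5
pad 3 to align 4 for payload_len
payload_len at 8 (size 8, align 4) → ends 16
flags at 16 (size 4, align 4) → ends 20
proto at 20 (size 4, align 4) → ends 24
dst at 24 (size 44, align 4) → ends 68
port at 68 (size 2, align 2) → ends 70
pad 2 to align 4 for src
src at 72 (size 8, align 4) → ends 80
total 80 bytes, alignment 4
data bytes 75, size 80 → padding 5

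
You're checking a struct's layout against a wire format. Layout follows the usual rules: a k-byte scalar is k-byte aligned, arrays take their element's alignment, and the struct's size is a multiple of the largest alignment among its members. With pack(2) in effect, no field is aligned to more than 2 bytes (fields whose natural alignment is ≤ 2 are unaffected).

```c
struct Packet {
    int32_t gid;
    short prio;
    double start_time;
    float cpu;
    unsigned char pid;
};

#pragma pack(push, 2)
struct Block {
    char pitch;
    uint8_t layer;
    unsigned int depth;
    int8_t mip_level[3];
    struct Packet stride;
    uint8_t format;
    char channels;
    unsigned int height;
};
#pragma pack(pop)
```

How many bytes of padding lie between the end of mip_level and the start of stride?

1

Packet: 0..4  gid  (4B, 4-aligned); 4..6  prio  (2B, 2-aligned); 6..8  -- padding (2B); 8..16  start_time  (8B, 8-aligned); 16..20  cpu  (4B, 4-aligned); 20..21  pid  (1B, 1-aligned); 21..24  -- tail padding (3B); sizeof = 24, alignof = 8
0..1  pitch  (1B, 1-aligned)
1..2  layer  (1B, 1-aligned)
2..6  depth  (4B, 2-aligned)
6..9  mip_level  (3B, 1-aligned)
9..10  -- padding (1B)
10..34  stride  (24B, 2-aligned)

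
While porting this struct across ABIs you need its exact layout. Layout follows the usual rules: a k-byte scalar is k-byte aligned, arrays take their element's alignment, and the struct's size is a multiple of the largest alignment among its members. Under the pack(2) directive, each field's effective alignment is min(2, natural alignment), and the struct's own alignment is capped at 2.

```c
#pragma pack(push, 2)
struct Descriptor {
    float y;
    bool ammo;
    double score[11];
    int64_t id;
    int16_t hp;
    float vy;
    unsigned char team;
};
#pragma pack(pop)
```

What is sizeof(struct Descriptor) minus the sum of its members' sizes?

2

0..4  y  (4B, 2-aligned)
4..5  ammo  (1B, 1-aligned)
5..6  -- padding (1B)
6..94  score  (88B, 2-aligned)
94..102  id  (8B, 2-aligned)
102..104  hp  (2B, 2-aligned)
104..108  vy  (4B, 2-aligned)
108..109  team  (1B, 1-aligned)
109..110  -- tail padding (1B)
sizeof = 110, alignof = 2
data bytes 108, size 110 → padding 2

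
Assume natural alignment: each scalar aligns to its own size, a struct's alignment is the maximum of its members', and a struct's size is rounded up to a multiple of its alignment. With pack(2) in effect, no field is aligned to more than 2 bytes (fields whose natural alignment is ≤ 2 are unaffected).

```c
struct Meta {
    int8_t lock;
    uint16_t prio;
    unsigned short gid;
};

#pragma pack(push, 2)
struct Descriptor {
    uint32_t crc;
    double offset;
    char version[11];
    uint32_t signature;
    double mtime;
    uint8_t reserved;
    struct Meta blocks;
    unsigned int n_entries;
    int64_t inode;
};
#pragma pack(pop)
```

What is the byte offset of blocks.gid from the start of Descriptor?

Meta: 0..1  lock  (1B, 1-aligned); 1..2  -- padding (1B); 2..4  prio  (2B, 2-aligned); 4..6  gid  (2B, 2-aligned); sizeof = 6, alignof = 2
0..4  crc  (4B, 2-aligned)
4..12  offset  (8B, 2-aligned)
12..23  version  (11B, 1-aligned)
23..24  -- padding (1B)
24..28  signature  (4B, 2-aligned)
28..36  mtime  (8B, 2-aligned)
36..37  reserved  (1B, 1-aligned)
37..38  -- padding (1B)
38..44  blocks  (6B, 2-aligned)
within Meta: gid at 4
38 + 4 = 42

42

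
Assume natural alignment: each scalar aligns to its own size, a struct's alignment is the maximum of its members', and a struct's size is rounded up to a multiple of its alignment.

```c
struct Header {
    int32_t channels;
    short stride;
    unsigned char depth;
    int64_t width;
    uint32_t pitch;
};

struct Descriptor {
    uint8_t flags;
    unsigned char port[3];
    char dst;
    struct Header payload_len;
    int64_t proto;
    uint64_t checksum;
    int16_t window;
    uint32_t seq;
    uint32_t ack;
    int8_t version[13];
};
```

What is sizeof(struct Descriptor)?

Header: channels at 0 (size 4, align 4) → ends 4; stride at 4 (size 2, align 2) → ends 6; depth at 6 (size 1, align 1) → ends 7; pad 1 to align 8 for width; width at 8 (size 8, align 8) → ends 16; pitch at 16 (size 4, align 4) → ends 20; tail pad 4 to reach multiple of 8; total 24 bytes, alignment 8
flags at 0 (size 1, align 1) → ends 1
port at 1 (size 3, align 1) → ends 4
dst at 4 (size 1, align 1) → ends 5
pad 3 to align 8 for payload_len
payload_len at 8 (size 24, align 8) → ends 32
proto at 32 (size 8, align 8) → ends 40
checksum at 40 (size 8, align 8) → ends 48
window at 48 (size 2, align 2) → ends 50
pad 2 to align 4 for seq
seq at 52 (size 4, align 4) → ends 56
ack at 56 (size 4, align 4) → ends 60
version at 60 (size 13, align 1) → ends 73
tail pad 7 to reach multiple of 8
total 80 bytes, alignment 8

80 bytes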